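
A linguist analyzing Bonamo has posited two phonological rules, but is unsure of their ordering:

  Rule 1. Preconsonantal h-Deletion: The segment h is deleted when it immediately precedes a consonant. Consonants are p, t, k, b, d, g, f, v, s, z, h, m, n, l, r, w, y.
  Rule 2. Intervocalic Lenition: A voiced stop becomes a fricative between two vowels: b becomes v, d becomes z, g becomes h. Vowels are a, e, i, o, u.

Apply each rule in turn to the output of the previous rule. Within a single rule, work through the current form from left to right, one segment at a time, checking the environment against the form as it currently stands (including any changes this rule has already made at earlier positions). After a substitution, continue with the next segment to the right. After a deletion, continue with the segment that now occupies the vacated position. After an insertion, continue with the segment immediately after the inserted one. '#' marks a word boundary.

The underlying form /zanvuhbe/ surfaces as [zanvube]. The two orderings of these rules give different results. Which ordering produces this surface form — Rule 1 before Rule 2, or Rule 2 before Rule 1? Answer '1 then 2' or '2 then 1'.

2 then 1

Order 1 then 2:
  1 Preconsonantal h-Deletion: [zanvuhbe] → [zanvube]
  2 Intervocalic Lenition: [zanvube] → [zanvuve]
  result: [zanvuve]
Order 2 then 1:
  2 Intervocalic Lenition: no change — [zanvuhbe]
  1 Preconsonantal h-Deletion: [zanvuhbe] → [zanvube]
  result: [zanvube]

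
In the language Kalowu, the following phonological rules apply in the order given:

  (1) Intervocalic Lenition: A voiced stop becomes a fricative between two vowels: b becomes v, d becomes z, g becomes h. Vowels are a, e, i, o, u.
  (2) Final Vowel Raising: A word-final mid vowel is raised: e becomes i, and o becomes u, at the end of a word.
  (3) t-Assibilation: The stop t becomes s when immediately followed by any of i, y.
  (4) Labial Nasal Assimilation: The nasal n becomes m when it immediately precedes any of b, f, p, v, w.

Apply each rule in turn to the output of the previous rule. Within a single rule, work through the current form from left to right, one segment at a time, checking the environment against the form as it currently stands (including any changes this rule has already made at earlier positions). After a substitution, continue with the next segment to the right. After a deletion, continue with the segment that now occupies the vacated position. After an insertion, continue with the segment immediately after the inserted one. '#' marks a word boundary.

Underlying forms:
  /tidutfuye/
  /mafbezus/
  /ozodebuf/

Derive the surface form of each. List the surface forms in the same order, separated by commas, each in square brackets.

/tidutfuye/:
  (1) Intervocalic Lenition: [tidutfuye] → [tizutfuye]
  (2) Final Vowel Raising: [tizutfuye] → [tizutfuyi]
  (3) t-Assibilation: [tizutfuyi] → [sizutfuyi]
  (4) Labial Nasal Assimilation: no change — [sizutfuyi]
/mafbezus/:
  (1) Intervocalic Lenition: no change — [mafbezus]
  (2) Final Vowel Raising: no change — [mafbezus]
  (3) t-Assibilation: no change — [mafbezus]
  (4) Labial Nasal Assimilation: no change — [mafbezus]
/ozodebuf/:
  (1) Intervocalic Lenition: [ozodebuf] → [ozozevuf]
  (2) Final Vowel Raising: no change — [ozozevuf]
  (3) t-Assibilation: no change — [ozozevuf]
  (4) Labial Nasal Assimilation: no change — [ozozevuf]

[sizutfuyi], [mafbezus], [ozozevuf]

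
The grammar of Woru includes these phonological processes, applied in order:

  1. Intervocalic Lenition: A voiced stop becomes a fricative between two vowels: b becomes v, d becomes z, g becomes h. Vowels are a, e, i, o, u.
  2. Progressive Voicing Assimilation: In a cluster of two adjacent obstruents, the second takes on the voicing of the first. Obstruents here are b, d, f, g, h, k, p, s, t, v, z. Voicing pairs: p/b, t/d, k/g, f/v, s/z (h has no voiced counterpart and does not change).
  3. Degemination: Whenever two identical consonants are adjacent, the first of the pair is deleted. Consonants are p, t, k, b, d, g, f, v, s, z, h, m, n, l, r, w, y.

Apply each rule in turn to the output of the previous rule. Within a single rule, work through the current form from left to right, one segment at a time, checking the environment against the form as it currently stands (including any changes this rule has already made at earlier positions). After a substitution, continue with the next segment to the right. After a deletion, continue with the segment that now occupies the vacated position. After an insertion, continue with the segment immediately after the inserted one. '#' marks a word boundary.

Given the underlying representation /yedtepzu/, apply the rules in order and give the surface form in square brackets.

[yedepsu]

1 Intervocalic Lenition: no change — [yedtepzu]
2 Progressive Voicing Assimilation: [yedtepzu] → [yeddepsu]
3 Degemination: [yeddepsu] → [yedepsu]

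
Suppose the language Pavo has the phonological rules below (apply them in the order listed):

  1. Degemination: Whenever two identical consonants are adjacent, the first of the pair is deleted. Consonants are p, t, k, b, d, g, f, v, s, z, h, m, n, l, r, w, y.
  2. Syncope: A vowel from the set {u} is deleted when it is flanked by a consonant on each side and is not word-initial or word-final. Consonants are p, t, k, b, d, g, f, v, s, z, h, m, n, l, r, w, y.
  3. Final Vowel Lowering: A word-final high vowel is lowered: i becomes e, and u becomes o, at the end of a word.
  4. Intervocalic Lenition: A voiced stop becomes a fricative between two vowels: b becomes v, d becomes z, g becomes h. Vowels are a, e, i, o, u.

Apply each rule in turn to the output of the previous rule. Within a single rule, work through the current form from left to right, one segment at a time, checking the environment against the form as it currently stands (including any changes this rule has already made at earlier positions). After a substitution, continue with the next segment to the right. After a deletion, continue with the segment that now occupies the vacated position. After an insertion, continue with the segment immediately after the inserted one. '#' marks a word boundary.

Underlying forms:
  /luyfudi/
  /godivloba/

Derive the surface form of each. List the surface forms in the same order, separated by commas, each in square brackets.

[lyfde], [gozivlova]

/luyfudi/:
  1 Degemination: no change — [luyfudi]
  2 Syncope: [luyfudi] → [lyfdi]
  3 Final Vowel Lowering: [lyfdi] → [lyfde]
  4 Intervocalic Lenition: no change — [lyfde]
/godivloba/:
  1 Degemination: no change — [godivloba]
  2 Syncope: no change — [godivloba]
  3 Final Vowel Lowering: no change — [godivloba]
  4 Intervocalic Lenition: [godivloba] → [gozivlova]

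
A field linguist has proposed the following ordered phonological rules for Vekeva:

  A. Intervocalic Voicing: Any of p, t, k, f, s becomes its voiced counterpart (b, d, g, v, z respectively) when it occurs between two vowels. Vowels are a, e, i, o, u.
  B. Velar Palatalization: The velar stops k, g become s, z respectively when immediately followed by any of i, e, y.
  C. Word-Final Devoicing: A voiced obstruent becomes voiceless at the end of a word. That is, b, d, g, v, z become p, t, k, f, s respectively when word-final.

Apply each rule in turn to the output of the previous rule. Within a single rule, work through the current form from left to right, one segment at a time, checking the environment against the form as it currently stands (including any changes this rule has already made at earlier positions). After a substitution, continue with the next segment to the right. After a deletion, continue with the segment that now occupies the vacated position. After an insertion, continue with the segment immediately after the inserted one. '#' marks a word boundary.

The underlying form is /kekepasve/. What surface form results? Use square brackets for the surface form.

A Intervocalic Voicing: [kekepasve] → [kegebasve]
B Velar Palatalization: [kegebasve] → [sezebasve]
C Word-Final Devoicing: no change — [sezebasve]

[sezebasve]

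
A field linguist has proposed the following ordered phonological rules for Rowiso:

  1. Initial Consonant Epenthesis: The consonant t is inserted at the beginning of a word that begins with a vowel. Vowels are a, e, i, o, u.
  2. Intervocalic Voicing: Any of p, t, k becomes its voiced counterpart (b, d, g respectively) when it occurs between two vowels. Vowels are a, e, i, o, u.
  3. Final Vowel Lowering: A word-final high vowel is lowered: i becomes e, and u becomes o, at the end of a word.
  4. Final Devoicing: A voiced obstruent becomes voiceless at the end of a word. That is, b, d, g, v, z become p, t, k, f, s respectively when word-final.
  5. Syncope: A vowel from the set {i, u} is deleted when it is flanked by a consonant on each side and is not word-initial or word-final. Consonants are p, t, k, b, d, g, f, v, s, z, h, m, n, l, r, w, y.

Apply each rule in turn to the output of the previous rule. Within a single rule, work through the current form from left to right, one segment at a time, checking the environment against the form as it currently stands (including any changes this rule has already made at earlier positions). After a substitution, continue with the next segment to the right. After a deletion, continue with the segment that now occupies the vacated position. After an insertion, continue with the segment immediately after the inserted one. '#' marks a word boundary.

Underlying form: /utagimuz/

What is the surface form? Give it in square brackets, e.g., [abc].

1 Initial Consonant Epenthesis: [utagimuz] → [tutagimuz]
2 Intervocalic Voicing: [tutagimuz] → [tudagimuz]
3 Final Vowel Lowering: no change — [tudagimuz]
4 Final Devoicing: [tudagimuz] → [tudagimus]
5 Syncope: [tudagimus] → [tdagms]

[tdagms]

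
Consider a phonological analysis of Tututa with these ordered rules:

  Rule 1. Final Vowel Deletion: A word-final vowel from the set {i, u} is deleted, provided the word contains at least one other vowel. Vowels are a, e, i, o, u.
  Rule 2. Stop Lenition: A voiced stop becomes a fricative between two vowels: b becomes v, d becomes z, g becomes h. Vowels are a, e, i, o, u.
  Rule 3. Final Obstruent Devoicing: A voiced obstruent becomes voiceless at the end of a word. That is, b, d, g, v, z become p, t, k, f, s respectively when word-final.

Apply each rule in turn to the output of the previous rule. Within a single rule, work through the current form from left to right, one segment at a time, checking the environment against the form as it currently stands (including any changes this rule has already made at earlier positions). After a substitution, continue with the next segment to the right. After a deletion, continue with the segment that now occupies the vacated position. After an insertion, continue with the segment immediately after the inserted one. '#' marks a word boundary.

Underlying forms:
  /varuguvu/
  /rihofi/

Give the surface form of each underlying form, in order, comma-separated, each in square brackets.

/varuguvu/:
  Rule 1 Final Vowel Deletion: [varuguvu] → [varuguv]
  Rule 2 Stop Lenition: [varuguv] → [varuhuv]
  Rule 3 Final Obstruent Devoicing: [varuhuv] → [varuhuf]
/rihofi/:
  Rule 1 Final Vowel Deletion: [rihofi] → [rihof]
  Rule 2 Stop Lenition: no change — [rihof]
  Rule 3 Final Obstruent Devoicing: no change — [rihof]

[varuhuf], [rihof]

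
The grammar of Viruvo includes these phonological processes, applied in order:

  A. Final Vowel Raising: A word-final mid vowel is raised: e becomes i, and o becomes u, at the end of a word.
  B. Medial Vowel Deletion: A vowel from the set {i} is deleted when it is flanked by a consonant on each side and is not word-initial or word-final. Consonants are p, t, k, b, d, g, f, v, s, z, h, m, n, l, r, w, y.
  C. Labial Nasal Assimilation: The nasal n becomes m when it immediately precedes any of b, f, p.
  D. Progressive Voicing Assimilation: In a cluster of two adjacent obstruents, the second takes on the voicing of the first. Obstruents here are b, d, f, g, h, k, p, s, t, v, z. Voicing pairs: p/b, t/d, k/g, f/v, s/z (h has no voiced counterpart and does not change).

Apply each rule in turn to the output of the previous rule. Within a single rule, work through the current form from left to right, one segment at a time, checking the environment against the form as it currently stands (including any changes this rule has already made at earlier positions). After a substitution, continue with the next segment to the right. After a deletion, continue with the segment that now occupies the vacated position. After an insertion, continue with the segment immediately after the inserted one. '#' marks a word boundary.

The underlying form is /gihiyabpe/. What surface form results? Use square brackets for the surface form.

[ghyabbi]

A Final Vowel Raising: [gihiyabpe] → [gihiyabpi]
B Medial Vowel Deletion: [gihiyabpi] → [ghyabpi]
C Labial Nasal Assimilation: no change — [ghyabpi]
D Progressive Voicing Assimilation: [ghyabpi] → [ghyabbi]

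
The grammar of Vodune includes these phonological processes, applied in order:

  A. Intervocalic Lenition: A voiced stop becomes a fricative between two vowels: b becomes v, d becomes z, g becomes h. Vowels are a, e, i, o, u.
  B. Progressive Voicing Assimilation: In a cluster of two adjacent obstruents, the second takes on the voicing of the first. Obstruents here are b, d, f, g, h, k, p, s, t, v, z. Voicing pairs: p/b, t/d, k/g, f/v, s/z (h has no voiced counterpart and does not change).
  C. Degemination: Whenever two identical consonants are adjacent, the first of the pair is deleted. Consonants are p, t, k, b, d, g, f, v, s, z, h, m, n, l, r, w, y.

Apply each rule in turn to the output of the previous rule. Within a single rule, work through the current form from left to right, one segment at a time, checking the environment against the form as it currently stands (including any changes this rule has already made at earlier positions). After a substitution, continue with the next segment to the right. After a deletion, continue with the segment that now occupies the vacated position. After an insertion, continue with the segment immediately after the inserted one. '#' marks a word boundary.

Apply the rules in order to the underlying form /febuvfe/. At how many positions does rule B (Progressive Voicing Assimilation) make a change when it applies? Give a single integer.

A Intervocalic Lenition: [febuvfe] → [fevuvfe]
B Progressive Voicing Assimilation: [fevuvfe] → [fevuvve]
C Degemination: [fevuvve] → [fevuve]
Rule B changed 1 position(s).

1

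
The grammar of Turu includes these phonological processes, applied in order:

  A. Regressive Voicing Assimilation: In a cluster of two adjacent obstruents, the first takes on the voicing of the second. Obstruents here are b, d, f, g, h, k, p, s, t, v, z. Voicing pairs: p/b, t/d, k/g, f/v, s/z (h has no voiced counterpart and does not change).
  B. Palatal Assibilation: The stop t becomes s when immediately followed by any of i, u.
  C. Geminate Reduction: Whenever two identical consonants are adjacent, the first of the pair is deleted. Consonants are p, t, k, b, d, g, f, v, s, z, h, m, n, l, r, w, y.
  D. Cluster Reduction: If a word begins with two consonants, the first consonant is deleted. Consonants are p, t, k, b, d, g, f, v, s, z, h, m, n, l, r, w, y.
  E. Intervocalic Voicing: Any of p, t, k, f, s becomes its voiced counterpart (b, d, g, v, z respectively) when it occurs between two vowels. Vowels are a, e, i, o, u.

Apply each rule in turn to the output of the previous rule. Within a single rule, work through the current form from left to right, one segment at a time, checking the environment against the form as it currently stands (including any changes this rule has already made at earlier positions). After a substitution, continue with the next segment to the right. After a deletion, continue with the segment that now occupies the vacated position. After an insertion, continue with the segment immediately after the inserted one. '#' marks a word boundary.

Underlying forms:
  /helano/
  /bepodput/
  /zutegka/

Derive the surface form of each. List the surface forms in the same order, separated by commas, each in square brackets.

[helano], [bebotput], [zudega]

/helano/:
  A Regressive Voicing Assimilation: no change — [helano]
  B Palatal Assibilation: no change — [helano]
  C Geminate Reduction: no change — [helano]
  D Cluster Reduction: no change — [helano]
  E Intervocalic Voicing: no change — [helano]
/bepodput/:
  A Regressive Voicing Assimilation: [bepodput] → [bepotput]
  B Palatal Assibilation: no change — [bepotput]
  C Geminate Reduction: no change — [bepotput]
  D Cluster Reduction: no change — [bepotput]
  E Intervocalic Voicing: [bepotput] → [bebotput]
/zutegka/:
  A Regressive Voicing Assimilation: [zutegka] → [zutekka]
  B Palatal Assibilation: no change — [zutekka]
  C Geminate Reduction: [zutekka] → [zuteka]
  D Cluster Reduction: no change — [zuteka]
  E Intervocalic Voicing: [zuteka] → [zudega]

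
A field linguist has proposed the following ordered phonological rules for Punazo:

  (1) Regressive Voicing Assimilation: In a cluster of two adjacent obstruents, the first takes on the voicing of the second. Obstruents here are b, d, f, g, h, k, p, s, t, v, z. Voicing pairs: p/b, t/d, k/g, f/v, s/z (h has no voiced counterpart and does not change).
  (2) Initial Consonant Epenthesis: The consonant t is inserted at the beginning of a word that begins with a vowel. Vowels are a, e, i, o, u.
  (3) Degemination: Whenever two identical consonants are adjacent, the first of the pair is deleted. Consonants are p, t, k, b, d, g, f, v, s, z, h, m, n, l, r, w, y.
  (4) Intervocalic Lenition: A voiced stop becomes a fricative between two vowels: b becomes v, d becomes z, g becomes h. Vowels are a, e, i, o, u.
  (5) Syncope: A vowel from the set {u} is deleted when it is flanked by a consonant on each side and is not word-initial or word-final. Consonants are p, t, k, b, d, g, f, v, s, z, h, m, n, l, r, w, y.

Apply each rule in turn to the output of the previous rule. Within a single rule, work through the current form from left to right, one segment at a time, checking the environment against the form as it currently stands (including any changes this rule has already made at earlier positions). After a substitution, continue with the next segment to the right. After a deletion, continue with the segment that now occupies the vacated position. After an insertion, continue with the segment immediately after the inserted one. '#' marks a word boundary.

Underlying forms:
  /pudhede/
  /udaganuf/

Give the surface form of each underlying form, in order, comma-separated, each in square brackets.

/pudhede/:
  (1) Regressive Voicing Assimilation: [pudhede] → [puthede]
  (2) Initial Consonant Epenthesis: no change — [puthede]
  (3) Degemination: no change — [puthede]
  (4) Intervocalic Lenition: [puthede] → [putheze]
  (5) Syncope: [putheze] → [ptheze]
/udaganuf/:
  (1) Regressive Voicing Assimilation: no change — [udaganuf]
  (2) Initial Consonant Epenthesis: [udaganuf] → [tudaganuf]
  (3) Degemination: no change — [tudaganuf]
  (4) Intervocalic Lenition: [tudaganuf] → [tuzahanuf]
  (5) Syncope: [tuzahanuf] → [tzahanf]

[ptheze], [tzahanf]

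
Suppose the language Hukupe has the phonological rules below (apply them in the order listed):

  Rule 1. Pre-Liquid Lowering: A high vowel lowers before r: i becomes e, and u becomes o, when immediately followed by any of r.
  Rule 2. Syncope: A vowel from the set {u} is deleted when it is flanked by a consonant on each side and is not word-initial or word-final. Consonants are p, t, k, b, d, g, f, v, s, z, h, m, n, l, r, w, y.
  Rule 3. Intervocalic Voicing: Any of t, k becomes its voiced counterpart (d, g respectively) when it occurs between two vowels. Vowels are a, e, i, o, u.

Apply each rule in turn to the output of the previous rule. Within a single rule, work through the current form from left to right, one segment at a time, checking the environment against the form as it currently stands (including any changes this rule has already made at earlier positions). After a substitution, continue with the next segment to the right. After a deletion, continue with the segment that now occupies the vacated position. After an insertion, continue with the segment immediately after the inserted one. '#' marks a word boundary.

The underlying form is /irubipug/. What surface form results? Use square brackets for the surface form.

Rule 1 Pre-Liquid Lowering: [irubipug] → [erubipug]
Rule 2 Syncope: [erubipug] → [erbipg]
Rule 3 Intervocalic Voicing: no change — [erbipg]

[erbipg]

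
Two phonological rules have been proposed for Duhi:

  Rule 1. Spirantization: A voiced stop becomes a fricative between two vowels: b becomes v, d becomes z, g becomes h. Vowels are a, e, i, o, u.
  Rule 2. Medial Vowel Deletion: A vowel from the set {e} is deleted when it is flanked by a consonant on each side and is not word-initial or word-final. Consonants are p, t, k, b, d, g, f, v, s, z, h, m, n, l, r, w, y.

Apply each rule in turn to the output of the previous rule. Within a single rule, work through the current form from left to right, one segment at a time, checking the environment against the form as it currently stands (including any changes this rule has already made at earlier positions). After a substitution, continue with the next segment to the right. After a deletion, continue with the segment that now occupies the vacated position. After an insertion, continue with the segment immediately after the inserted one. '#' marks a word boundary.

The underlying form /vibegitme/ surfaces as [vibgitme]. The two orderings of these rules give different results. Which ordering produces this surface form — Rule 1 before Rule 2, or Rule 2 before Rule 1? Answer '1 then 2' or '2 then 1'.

2 then 1

Order 1 then 2:
  1 Spirantization: [vibegitme] → [vivehitme]
  2 Medial Vowel Deletion: [vivehitme] → [vivhitme]
  result: [vivhitme]
Order 2 then 1:
  2 Medial Vowel Deletion: [vibegitme] → [vibgitme]
  1 Spirantization: no change — [vibgitme]
  result: [vibgitme]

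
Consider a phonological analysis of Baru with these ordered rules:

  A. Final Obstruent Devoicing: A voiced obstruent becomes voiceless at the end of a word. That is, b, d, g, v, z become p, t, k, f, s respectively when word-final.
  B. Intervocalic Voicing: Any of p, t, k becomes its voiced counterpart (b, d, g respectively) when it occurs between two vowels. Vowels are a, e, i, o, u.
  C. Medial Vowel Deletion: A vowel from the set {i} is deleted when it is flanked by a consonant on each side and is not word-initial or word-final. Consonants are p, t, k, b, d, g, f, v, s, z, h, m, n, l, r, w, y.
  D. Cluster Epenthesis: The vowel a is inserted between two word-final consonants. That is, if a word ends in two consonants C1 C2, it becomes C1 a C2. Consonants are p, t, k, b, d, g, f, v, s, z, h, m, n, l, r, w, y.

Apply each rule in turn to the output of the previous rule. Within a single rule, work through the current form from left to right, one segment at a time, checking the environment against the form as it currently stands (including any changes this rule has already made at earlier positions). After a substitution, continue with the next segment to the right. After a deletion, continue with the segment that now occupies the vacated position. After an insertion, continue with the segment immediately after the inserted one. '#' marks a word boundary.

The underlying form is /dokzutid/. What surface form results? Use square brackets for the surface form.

A Final Obstruent Devoicing: [dokzutid] → [dokzutit]
B Intervocalic Voicing: [dokzutit] → [dokzudit]
C Medial Vowel Deletion: [dokzudit] → [dokzudt]
D Cluster Epenthesis: [dokzudt] → [dokzudat]

[dokzudat]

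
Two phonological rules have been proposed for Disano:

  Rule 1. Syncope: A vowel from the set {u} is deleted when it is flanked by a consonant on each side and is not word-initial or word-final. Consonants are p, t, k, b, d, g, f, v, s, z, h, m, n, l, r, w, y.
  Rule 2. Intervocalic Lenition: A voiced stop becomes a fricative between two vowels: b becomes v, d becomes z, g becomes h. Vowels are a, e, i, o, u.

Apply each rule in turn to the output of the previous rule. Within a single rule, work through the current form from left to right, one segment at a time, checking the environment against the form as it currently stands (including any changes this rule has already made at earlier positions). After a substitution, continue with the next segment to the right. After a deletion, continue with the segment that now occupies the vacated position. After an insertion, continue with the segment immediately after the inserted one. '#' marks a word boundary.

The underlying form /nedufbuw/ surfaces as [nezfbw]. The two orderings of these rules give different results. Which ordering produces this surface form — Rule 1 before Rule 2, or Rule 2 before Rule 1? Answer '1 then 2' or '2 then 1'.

Order 1 then 2:
  1 Syncope: [nedufbuw] → [nedfbw]
  2 Intervocalic Lenition: no change — [nedfbw]
  result: [nedfbw]
Order 2 then 1:
  2 Intervocalic Lenition: [nedufbuw] → [nezufbuw]
  1 Syncope: [nezufbuw] → [nezfbw]
  result: [nezfbw]

2 then 1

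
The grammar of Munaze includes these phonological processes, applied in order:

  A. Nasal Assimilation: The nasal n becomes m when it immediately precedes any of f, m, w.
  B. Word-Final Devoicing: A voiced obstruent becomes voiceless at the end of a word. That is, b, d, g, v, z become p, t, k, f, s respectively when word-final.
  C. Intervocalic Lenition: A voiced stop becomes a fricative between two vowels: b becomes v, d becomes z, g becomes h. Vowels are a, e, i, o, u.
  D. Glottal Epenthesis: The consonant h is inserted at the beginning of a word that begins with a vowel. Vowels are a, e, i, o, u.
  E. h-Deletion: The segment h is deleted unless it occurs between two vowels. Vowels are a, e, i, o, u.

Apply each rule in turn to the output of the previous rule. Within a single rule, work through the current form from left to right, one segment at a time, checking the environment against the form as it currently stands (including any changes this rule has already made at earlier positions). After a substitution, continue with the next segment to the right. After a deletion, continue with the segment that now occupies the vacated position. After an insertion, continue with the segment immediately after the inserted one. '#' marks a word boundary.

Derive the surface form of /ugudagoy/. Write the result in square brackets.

[uhuzahoy]

A Nasal Assimilation: no change — [ugudagoy]
B Word-Final Devoicing: no change — [ugudagoy]
C Intervocalic Lenition: [ugudagoy] → [uhuzahoy]
D Glottal Epenthesis: [uhuzahoy] → [huhuzahoy]
E h-Deletion: [huhuzahoy] → [uhuzahoy]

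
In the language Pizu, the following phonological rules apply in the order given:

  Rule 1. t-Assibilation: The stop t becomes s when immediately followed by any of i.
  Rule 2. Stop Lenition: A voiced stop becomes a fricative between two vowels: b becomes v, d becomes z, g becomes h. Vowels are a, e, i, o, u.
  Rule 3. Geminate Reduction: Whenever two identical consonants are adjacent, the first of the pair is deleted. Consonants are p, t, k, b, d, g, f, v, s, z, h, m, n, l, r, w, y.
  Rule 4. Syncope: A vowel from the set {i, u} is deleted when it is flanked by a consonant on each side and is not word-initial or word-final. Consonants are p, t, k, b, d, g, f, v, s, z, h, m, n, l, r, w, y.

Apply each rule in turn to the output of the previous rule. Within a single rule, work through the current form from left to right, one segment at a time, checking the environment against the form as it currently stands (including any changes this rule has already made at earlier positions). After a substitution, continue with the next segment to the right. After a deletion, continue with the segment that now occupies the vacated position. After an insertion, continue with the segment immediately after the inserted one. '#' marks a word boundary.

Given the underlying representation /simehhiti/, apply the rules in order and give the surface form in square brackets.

Rule 1 t-Assibilation: [simehhiti] → [simehhisi]
Rule 2 Stop Lenition: no change — [simehhisi]
Rule 3 Geminate Reduction: [simehhisi] → [simehisi]
Rule 4 Syncope: [simehisi] → [smehsi]

[smehsi]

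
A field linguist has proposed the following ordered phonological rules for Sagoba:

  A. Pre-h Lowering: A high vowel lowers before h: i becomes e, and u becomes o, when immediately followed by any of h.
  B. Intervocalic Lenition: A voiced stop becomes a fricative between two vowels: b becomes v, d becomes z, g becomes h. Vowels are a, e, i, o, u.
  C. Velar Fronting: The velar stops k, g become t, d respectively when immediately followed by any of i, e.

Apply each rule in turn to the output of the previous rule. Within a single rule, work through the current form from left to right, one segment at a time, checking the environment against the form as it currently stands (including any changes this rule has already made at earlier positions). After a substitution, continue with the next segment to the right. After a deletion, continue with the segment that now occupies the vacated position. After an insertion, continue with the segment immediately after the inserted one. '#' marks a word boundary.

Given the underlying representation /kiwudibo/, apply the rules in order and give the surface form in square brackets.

A Pre-h Lowering: no change — [kiwudibo]
B Intervocalic Lenition: [kiwudibo] → [kiwuzivo]
C Velar Fronting: [kiwuzivo] → [tiwuzivo]

[tiwuzivo]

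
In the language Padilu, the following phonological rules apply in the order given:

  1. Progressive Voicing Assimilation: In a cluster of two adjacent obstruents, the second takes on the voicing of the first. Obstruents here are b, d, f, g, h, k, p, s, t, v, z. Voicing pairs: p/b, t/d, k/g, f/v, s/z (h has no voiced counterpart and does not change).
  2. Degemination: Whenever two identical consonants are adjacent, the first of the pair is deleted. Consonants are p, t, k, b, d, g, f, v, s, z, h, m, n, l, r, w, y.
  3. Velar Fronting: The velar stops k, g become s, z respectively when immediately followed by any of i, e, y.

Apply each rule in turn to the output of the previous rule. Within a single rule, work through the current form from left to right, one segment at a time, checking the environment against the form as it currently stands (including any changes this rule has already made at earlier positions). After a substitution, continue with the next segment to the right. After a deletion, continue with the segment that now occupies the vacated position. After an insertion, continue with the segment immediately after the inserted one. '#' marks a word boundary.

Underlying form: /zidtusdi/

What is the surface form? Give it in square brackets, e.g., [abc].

[zidusti]

1 Progressive Voicing Assimilation: [zidtusdi] → [ziddusti]
2 Degemination: [ziddusti] → [zidusti]
3 Velar Fronting: no change — [zidusti]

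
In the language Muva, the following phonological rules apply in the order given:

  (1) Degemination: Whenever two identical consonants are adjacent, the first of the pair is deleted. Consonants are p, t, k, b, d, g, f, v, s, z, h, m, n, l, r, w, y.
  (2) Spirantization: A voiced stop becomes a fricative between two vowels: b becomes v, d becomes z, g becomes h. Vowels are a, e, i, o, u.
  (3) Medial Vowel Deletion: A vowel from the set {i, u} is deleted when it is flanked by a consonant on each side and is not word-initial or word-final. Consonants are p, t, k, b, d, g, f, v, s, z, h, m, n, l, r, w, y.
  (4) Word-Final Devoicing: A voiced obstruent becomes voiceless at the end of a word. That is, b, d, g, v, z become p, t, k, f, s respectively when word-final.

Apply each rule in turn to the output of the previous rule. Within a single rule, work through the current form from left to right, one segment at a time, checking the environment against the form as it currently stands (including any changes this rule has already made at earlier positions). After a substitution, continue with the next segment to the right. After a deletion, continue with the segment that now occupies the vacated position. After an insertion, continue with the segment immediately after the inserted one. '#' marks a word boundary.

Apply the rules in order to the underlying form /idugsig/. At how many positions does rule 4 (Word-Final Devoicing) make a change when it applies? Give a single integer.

(1) Degemination: no change — [idugsig]
(2) Spirantization: [idugsig] → [izugsig]
(3) Medial Vowel Deletion: [izugsig] → [izgsg]
(4) Word-Final Devoicing: [izgsg] → [izgsk]
Rule 4 changed 1 position(s).

1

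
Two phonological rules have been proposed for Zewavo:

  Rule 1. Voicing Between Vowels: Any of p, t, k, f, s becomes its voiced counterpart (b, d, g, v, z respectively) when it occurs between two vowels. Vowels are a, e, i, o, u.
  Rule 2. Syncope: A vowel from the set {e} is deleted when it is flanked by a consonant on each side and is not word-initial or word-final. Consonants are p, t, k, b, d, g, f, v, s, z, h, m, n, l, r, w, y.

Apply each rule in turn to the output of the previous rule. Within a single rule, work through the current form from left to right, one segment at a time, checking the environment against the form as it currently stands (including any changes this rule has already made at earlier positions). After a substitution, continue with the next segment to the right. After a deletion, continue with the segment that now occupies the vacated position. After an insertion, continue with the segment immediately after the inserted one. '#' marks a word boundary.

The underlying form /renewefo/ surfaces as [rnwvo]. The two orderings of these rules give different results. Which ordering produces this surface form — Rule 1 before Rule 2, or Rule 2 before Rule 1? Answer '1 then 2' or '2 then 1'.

Order 1 then 2:
  1 Voicing Between Vowels: [renewefo] → [renewevo]
  2 Syncope: [renewevo] → [rnwvo]
  result: [rnwvo]
Order 2 then 1:
  2 Syncope: [renewefo] → [rnwfo]
  1 Voicing Between Vowels: no change — [rnwfo]
  result: [rnwfo]

1 then 2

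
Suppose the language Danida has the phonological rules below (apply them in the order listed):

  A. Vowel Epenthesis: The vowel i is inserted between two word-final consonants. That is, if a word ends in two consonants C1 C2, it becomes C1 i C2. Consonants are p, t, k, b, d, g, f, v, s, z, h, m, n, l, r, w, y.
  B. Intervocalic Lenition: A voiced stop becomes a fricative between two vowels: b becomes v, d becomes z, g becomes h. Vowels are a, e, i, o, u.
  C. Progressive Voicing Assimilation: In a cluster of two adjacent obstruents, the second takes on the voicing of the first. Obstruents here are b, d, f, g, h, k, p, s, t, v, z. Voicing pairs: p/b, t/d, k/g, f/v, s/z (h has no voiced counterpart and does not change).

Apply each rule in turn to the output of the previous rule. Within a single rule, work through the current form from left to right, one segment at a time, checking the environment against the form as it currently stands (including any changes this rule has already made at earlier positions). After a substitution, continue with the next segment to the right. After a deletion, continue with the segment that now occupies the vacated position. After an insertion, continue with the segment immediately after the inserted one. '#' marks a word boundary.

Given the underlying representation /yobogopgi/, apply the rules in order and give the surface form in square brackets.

[yovohopki]

A Vowel Epenthesis: no change — [yobogopgi]
B Intervocalic Lenition: [yobogopgi] → [yovohopgi]
C Progressive Voicing Assimilation: [yovohopgi] → [yovohopki]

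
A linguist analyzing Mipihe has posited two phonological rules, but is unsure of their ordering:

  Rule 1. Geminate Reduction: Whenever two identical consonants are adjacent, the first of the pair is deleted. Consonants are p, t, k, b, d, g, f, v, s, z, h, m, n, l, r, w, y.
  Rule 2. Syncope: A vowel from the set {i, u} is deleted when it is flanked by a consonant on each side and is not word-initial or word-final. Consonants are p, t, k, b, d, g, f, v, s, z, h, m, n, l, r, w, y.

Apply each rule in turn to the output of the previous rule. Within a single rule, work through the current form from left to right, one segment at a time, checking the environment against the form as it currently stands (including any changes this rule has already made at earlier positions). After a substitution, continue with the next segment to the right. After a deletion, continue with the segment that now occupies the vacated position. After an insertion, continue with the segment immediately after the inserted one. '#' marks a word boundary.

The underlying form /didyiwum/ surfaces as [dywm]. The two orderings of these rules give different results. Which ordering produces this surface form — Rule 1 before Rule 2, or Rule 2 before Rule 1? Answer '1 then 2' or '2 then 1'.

Order 1 then 2:
  1 Geminate Reduction: no change — [didyiwum]
  2 Syncope: [didyiwum] → [ddywm]
  result: [ddywm]
Order 2 then 1:
  2 Syncope: [didyiwum] → [ddywm]
  1 Geminate Reduction: [ddywm] → [dywm]
  result: [dywm]

2 then 1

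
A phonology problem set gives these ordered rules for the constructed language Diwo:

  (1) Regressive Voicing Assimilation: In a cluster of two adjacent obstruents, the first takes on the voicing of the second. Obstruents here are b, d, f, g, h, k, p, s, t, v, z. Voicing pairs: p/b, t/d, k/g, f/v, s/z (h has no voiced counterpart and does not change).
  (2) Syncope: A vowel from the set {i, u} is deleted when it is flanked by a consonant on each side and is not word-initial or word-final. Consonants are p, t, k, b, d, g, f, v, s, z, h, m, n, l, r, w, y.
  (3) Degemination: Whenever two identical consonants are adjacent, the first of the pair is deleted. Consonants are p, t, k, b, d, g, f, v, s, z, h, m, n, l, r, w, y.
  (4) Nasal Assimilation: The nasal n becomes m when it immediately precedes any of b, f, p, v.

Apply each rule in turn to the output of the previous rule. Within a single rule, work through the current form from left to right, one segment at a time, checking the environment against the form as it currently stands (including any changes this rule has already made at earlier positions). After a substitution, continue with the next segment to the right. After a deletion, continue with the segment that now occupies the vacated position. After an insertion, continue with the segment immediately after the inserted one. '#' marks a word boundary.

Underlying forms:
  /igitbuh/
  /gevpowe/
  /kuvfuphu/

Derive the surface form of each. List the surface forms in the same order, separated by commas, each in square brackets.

/igitbuh/:
  (1) Regressive Voicing Assimilation: [igitbuh] → [igidbuh]
  (2) Syncope: [igidbuh] → [igdbh]
  (3) Degemination: no change — [igdbh]
  (4) Nasal Assimilation: no change — [igdbh]
/gevpowe/:
  (1) Regressive Voicing Assimilation: [gevpowe] → [gefpowe]
  (2) Syncope: no change — [gefpowe]
  (3) Degemination: no change — [gefpowe]
  (4) Nasal Assimilation: no change — [gefpowe]
/kuvfuphu/:
  (1) Regressive Voicing Assimilation: [kuvfuphu] → [kuffuphu]
  (2) Syncope: [kuffuphu] → [kffphu]
  (3) Degemination: [kffphu] → [kfphu]
  (4) Nasal Assimilation: no change — [kfphu]

[igdbh], [gefpowe], [kfphu]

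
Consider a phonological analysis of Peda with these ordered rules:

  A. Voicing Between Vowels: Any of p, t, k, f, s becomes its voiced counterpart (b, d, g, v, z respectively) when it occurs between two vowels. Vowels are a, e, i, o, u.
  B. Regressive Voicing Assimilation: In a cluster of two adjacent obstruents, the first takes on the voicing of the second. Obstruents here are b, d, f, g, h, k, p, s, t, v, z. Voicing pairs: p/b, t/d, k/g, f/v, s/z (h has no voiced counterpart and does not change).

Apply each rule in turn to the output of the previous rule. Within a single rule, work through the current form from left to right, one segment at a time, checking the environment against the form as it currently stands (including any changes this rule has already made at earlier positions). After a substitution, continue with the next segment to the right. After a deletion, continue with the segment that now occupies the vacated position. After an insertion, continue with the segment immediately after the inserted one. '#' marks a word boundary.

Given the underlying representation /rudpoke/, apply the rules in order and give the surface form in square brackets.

[rutpoge]

A Voicing Between Vowels: [rudpoke] → [rudpoge]
B Regressive Voicing Assimilation: [rudpoge] → [rutpoge]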